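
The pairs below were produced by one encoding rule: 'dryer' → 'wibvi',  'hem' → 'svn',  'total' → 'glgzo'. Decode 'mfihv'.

nurse

This is the alphabet-reversal cipher (Atbash): a becomes z, b becomes y, etc.
Decoding mfihv: m↔n, f↔u, i↔r, h↔s, v↔e.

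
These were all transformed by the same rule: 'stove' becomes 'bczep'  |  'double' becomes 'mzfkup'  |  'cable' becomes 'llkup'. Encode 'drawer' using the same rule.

malfpa

The shift depends on letter class: consonant s→b is +9, but vowel o→z is +11. The rule splits by letter class: vowels +11, consonants +9.
Applying it to drawer: d(cons)+9=m, r(cons)+9=a, a(vowel)+11=l, w(cons)+9=f, e(vowel)+11=p, r(cons)+9=a.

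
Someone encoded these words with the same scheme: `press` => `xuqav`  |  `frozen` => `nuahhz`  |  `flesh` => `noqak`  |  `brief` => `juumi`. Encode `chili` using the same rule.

kkutl

Shifts by position in press: pos 0: p→x (+8), pos 1: r→u (+3), pos 2: e→q (+12), pos 3: s→a (+8), pos 4: s→v (+3) — repeating every 3. A repeating key of period 3 is used — shifts +8, +3, +12 over and over.
Applying it to chili: c+8=k, h+3=k, i+12=u, l+8=t, i+3=l.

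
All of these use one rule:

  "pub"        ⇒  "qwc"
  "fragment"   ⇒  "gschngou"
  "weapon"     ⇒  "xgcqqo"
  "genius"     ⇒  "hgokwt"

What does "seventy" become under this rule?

The shift depends on letter class: consonant p→q is +1, but vowel u→w is +2. Vowels shift forward by 2 and consonants shift forward by 1.
On seventy: s(cons)+1=t, e(vowel)+2=g, v(cons)+1=w, e(vowel)+2=g, n(cons)+1=o, t(cons)+1=u, y(cons)+1=z.

tgwgouz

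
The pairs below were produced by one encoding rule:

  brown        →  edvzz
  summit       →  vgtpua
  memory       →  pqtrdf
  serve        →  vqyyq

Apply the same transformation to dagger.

gmnjqy

It's a Vigenère-style cipher with numeric key [3,12,7]: position i shifts by key[i mod 3].
Applying it to dagger: d+3=g, a+12=m, g+7=n, g+3=j, e+12=q, r+7=y.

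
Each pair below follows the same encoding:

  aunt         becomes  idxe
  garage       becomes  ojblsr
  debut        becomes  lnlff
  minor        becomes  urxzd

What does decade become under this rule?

The shift increases by 1 at each position, starting from +8: 8, 9, 10, ….
Applying it to decade: d+8=l, e+9=n, c+10=m, a+11=l, d+12=p, e+13=r.

lnmlpr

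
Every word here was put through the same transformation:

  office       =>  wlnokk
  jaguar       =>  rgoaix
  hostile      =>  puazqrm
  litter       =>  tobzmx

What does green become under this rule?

oxmkv

Shifts by position in office: pos 0: o→w (+8), pos 1: f→l (+6), pos 2: f→n (+8), pos 3: i→o (+6) — repeating every 2. It's a Vigenère-style cipher with numeric key [8,6]: position i shifts by key[i mod 2].
Applying it to green: g+8=o, r+6=x, e+8=m, e+6=k, n+8=v.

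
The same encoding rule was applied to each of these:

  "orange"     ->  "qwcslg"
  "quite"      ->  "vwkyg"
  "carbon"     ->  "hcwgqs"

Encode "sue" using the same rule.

Two shifts are in play — +2 for a/e/i/o/u, +5 for every other letter.
On sue: s(cons)+5=x, u(vowel)+2=w, e(vowel)+2=g.

xwg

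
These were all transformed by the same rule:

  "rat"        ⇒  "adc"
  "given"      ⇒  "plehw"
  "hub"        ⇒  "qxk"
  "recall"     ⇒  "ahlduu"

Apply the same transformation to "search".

bhdalq

Two shifts are in play — +3 for a/e/i/o/u, +9 for every other letter.
For search: s(cons)+9=b, e(vowel)+3=h, a(vowel)+3=d, r(cons)+9=a, c(cons)+9=l, h(cons)+9=q.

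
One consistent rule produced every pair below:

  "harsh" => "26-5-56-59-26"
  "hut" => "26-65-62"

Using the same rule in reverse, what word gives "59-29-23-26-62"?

sight

The formula is n = 3×(alphabet index, a=1) + 2.
Decoding 59-29-23-26-62: 59→(59−2)÷3=19=s, 29→(29−2)÷3=9=i, 23→(23−2)÷3=7=g, 26→(26−2)÷3=8=h, 62→(62−2)÷3=20=t.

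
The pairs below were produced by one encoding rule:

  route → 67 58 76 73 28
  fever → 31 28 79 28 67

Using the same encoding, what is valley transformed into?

r(#18)→67 and o(#15)→58: differences scale by 3, so n = 3·pos + 13. With a=1..z=26, the number is 3·pos + 13.
On valley: v=22→79, a=1→16, l=12→49, l=12→49, e=5→28, y=25→88.

79 16 49 49 28 88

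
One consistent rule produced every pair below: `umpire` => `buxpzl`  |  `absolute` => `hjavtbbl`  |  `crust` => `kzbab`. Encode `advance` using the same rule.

Vowels shift forward by 7 and consonants shift forward by 8.
For advance: a(vowel)+7=h, d(cons)+8=l, v(cons)+8=d, a(vowel)+7=h, n(cons)+8=v, c(cons)+8=k, e(vowel)+7=l.

hldhvkl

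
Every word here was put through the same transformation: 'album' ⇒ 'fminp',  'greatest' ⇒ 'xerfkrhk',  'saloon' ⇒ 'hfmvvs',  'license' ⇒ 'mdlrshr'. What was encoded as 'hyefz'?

a(0)→f(5) and l(11)→m(12) fit y≡3x+5 (mod 26); the inverse of 3 mod 26 is 9. Each letter's alphabet position (a=0..z=25) is mapped through 3·x+5 mod 26 — an affine cipher.
Undoing it on hyefz: h(7)→9·(7−5)≡18=s; y(24)→9·(24−5)≡15=p; e(4)→9·(4−5)≡17=r; f(5)→9·(5−5)≡0=a; z(25)→9·(25−5)≡24=y (all mod 26).

spray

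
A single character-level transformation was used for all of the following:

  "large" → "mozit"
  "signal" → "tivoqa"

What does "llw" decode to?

The output letters match the input read backwards, each shifted +8: large reversed is egral. Two steps: reverse the string, then apply a Caesar shift of +8.
Undoing it on llw: shift back: l−8=d, l−8=d, w−8=o → ddo; then reverse → odd.

odd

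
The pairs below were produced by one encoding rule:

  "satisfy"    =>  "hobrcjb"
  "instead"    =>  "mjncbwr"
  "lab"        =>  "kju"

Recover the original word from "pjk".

Two steps: reverse the string, then apply a Caesar shift of +9.
Decoding pjk: shift back: p−9=g, j−9=a, k−9=b → gab; then reverse → bag.

bag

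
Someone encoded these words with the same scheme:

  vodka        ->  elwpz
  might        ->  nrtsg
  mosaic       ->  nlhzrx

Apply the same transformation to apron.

zkilm

Each pair mirrors across the alphabet (v↔e, o↔l, d↔w): positions sum to 25. This is the alphabet-reversal cipher (Atbash): a becomes z, b becomes y, etc.
For apron: a↔z, p↔k, r↔i, o↔l, n↔m.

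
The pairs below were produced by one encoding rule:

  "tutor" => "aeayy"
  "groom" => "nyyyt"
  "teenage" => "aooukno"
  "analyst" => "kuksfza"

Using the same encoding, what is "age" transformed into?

The shift depends on letter class: consonant t→a is +7, but vowel u→e is +10. The rule splits by letter class: vowels +10, consonants +7.
Applying it to age: a(vowel)+10=k, g(cons)+7=n, e(vowel)+10=o.

kno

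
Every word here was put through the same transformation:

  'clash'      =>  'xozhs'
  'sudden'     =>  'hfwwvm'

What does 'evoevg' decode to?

velvet

Each pair mirrors across the alphabet (c↔x, l↔o, a↔z): positions sum to 25. Each letter is replaced by its mirror in the alphabet: a↔z, b↔y, c↔x, and so on (the Atbash cipher).
Decoding evoevg: e↔v, v↔e, o↔l, e↔v, v↔e, g↔t.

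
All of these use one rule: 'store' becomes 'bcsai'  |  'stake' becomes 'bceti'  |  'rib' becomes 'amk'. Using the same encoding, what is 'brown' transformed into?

kasfw

The shift depends on letter class: consonant s→b is +9, but vowel o→s is +4. Two shifts are in play — +4 for a/e/i/o/u, +9 for every other letter.
Applying it to brown: b(cons)+9=k, r(cons)+9=a, o(vowel)+4=s, w(cons)+9=f, n(cons)+9=w.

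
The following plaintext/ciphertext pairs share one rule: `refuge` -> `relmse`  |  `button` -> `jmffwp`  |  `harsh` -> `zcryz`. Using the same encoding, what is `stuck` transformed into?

yfmqu

r(17)→r(17) and e(4)→e(4) fit y≡7x+2 (mod 26); the inverse of 7 mod 26 is 15. This is an affine cipher: with a=0,…,z=25, each position x becomes (7x+2) mod 26.
For stuck: s(18)→7·18+2≡24=y; t(19)→7·19+2≡5=f; u(20)→7·20+2≡12=m; c(2)→7·2+2≡16=q; k(10)→7·10+2≡20=u (all mod 26).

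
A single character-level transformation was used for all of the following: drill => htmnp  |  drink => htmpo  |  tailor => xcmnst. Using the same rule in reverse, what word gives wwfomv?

submit

It's a Vigenère-style cipher with numeric key [4,2]: position i shifts by key[i mod 2].
Reversing it on wwfomv: w−4=s, w−2=u, f−4=b, o−2=m, m−4=i, v−2=t.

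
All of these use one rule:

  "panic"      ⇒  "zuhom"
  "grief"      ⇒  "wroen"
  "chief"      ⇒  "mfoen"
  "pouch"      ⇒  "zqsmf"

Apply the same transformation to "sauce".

ausme

p(15)→z(25) and a(0)→u(20) fit y≡9x+20 (mod 26); the inverse of 9 mod 26 is 3. Treating letters as 0–25, the rule is x ↦ 9x + 20 (mod 26).
On sauce: s(18)→9·18+20≡0=a; a(0)→9·0+20≡20=u; u(20)→9·20+20≡18=s; c(2)→9·2+20≡12=m; e(4)→9·4+20≡4=e (all mod 26).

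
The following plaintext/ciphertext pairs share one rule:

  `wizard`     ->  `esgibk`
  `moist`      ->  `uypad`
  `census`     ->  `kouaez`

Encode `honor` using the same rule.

Shifts by position in wizard: pos 0: w→e (+8), pos 1: i→s (+10), pos 2: z→g (+7), pos 3: a→i (+8), pos 4: r→b (+10), pos 5: d→k (+7) — repeating every 3. It's a Vigenère-style cipher with numeric key [8,10,7]: position i shifts by key[i mod 3].
Applying it to honor: h+8=p, o+10=y, n+7=u, o+8=w, r+10=b.

pyuwb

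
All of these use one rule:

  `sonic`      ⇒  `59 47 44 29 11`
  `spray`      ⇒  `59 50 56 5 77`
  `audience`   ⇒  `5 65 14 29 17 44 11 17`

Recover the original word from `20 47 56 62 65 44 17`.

fortune

Each letter becomes 3×(its alphabet position, a=1..z=26) + 2.
Reversing it on 20 47 56 62 65 44 17: 20→(20−2)÷3=6=f, 47→(47−2)÷3=15=o, 56→(56−2)÷3=18=r, 62→(62−2)÷3=20=t, 65→(65−2)÷3=21=u, 44→(44−2)÷3=14=n, 17→(17−2)÷3=5=e.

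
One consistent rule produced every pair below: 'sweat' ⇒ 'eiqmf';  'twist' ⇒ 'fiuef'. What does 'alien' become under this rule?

This is a Caesar cipher with shift 12.
On alien: a+12=m, l+12=x, i+12=u, e+12=q, n+12=z.

mxuqz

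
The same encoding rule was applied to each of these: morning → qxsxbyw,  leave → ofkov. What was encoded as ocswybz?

The output letters match the input read backwards, each shifted +10: morning reversed is gninrom. The word is reversed, then every letter is shifted forward by 10.
Undoing it on ocswybz: shift back: o−10=e, c−10=s, s−10=i, w−10=m, y−10=o, b−10=r, z−10=p → esimorp; then reverse → promise.

promise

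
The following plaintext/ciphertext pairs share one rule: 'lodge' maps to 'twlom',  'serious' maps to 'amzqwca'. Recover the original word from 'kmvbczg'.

century

Compare letters: l→t is +8, o→w is +8, d→l is +8 — a constant shift. Every letter moves 8 places later in the alphabet, wrapping around z→a.
Reversing it on kmvbczg: k−8=c, m−8=e, v−8=n, b−8=t, c−8=u, z−8=r, g−8=y.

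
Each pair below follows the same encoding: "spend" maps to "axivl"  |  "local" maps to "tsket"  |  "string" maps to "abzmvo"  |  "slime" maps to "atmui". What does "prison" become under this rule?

xzmasv

The shift depends on letter class: consonant s→a is +8, but vowel e→i is +4. Vowels shift forward by 4 and consonants shift forward by 8.
Applying it to prison: p(cons)+8=x, r(cons)+8=z, i(vowel)+4=m, s(cons)+8=a, o(vowel)+4=s, n(cons)+8=v.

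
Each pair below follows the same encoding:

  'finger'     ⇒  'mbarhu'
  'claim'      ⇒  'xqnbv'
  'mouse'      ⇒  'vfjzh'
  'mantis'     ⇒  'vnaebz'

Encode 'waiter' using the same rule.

Each letter's alphabet position (a=0..z=25) is mapped through 5·x+13 mod 26 — an affine cipher.
On waiter: w(22)→5·22+13≡19=t; a(0)→5·0+13≡13=n; i(8)→5·8+13≡1=b; t(19)→5·19+13≡4=e; e(4)→5·4+13≡7=h; r(17)→5·17+13≡20=u (all mod 26).

tnbehu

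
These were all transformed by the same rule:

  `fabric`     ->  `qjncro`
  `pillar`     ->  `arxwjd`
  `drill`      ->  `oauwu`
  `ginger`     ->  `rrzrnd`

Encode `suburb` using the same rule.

The shifts repeat in a cycle of length 3: positions 0,1,… shift by +11, +9, +12, then the pattern repeats.
Applying it to suburb: s+11=d, u+9=d, b+12=n, u+11=f, r+9=a, b+12=n.

ddnfan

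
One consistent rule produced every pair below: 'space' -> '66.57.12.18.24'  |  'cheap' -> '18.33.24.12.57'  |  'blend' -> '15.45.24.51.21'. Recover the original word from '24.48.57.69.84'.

empty

s(#19)→66 and p(#16)→57: differences scale by 3, so n = 3·pos + 9. Each letter becomes 3×(its alphabet position, a=1..z=26) + 9.
Decoding 24.48.57.69.84: 24→(24−9)÷3=5=e, 48→(48−9)÷3=13=m, 57→(57−9)÷3=16=p, 69→(69−9)÷3=20=t, 84→(84−9)÷3=25=y.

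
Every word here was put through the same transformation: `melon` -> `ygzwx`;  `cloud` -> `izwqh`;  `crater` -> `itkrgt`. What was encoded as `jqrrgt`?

butter

m(12)→y(24) and e(4)→g(6) fit y≡25x+10 (mod 26); the inverse of 25 mod 26 is 25. Treating letters as 0–25, the rule is x ↦ 25x + 10 (mod 26).
Undoing it on jqrrgt: j(9)→25·(9−10)≡1=b; q(16)→25·(16−10)≡20=u; r(17)→25·(17−10)≡19=t; r(17)→25·(17−10)≡19=t; g(6)→25·(6−10)≡4=e; t(19)→25·(19−10)≡17=r (all mod 26).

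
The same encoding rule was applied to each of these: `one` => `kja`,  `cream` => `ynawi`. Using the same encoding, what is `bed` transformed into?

xaz

This is a Caesar cipher with shift 22.
Applying it to bed: b+22=x, e+22=a, d+22=z.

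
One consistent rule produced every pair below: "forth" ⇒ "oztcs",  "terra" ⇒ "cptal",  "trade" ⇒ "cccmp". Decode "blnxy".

Shifts by position in forth: pos 0: f→o (+9), pos 1: o→z (+11), pos 2: r→t (+2), pos 3: t→c (+9), pos 4: h→s (+11) — repeating every 3. It's a Vigenère-style cipher with numeric key [9,11,2]: position i shifts by key[i mod 3].
Reversing it on blnxy: b−9=s, l−11=a, n−2=l, x−9=o, y−11=n.

salon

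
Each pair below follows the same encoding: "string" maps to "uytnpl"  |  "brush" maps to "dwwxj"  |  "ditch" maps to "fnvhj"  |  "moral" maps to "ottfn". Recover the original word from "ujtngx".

series

Shifts by position in string: pos 0: s→u (+2), pos 1: t→y (+5), pos 2: r→t (+2), pos 3: i→n (+5) — repeating every 2. A repeating key of period 2 is used — shifts +2, +5 over and over.
Reversing it on ujtngx: u−2=s, j−5=e, t−2=r, n−5=i, g−2=e, x−5=s.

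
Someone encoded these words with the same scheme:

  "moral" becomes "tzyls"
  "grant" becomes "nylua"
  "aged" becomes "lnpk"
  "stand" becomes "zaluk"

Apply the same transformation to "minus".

ttufz

The shift depends on letter class: consonant m→t is +7, but vowel o→z is +11. The rule splits by letter class: vowels +11, consonants +7.
On minus: m(cons)+7=t, i(vowel)+11=t, n(cons)+7=u, u(vowel)+11=f, s(cons)+7=z.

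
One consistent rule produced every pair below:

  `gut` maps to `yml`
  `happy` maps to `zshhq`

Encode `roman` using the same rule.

This is a Caesar cipher with shift 18.
Applying it to roman: r+18=j, o+18=g, m+18=e, a+18=s, n+18=f.

jgesf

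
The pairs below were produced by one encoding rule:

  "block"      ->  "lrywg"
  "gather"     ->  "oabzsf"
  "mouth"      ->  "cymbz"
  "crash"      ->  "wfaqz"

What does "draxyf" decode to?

flavor

b(1)→l(11) and l(11)→r(17) fit y≡11x+0 (mod 26); the inverse of 11 mod 26 is 19. Each letter's alphabet position (a=0..z=25) is mapped through 11·x+0 mod 26 — an affine cipher.
Reversing it on draxyf: d(3)→19·(3−0)≡5=f; r(17)→19·(17−0)≡11=l; a(0)→19·(0−0)≡0=a; x(23)→19·(23−0)≡21=v; y(24)→19·(24−0)≡14=o; f(5)→19·(5−0)≡17=r (all mod 26).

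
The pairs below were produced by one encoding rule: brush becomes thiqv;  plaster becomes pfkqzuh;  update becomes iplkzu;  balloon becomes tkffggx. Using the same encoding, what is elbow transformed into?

uftga

b(1)→t(19) and r(17)→h(7) fit y≡9x+10 (mod 26); the inverse of 9 mod 26 is 3. This is an affine cipher: with a=0,…,z=25, each position x becomes (9x+10) mod 26.
Applying it to elbow: e(4)→9·4+10≡20=u; l(11)→9·11+10≡5=f; b(1)→9·1+10≡19=t; o(14)→9·14+10≡6=g; w(22)→9·22+10≡0=a (all mod 26).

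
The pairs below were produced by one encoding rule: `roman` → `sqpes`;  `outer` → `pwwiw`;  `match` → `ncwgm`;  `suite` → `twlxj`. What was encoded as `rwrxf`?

The shift increases by 1 at each position, starting from +1: 1, 2, 3, ….
Decoding rwrxf: r−1=q, w−2=u, r−3=o, x−4=t, f−5=a.

quota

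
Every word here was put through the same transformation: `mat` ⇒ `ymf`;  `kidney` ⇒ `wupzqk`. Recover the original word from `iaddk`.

worry

Compare letters: m→y is +12, a→m is +12, t→f is +12 — a constant shift. This is a Caesar cipher with shift 12.
Decoding iaddk: i−12=w, a−12=o, d−12=r, d−12=r, k−12=y.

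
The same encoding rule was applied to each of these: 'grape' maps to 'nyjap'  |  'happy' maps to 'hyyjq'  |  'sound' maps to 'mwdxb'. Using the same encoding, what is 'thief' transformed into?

The output letters match the input read backwards, each shifted +9: grape reversed is eparg. Read the word backwards and shift each letter +9.
On thief: reverse → feiht; then shift: f+9=o, e+9=n, i+9=r, h+9=q, t+9=c.

onrqc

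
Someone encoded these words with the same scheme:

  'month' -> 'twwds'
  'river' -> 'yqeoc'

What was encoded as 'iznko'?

In month: m→t is +7, o→w is +8, n→w is +9, t→d is +10 — the shift increases by 1 each position. The shift increases by 1 at each position, starting from +7: 7, 8, 9, ….
Decoding iznko: i−7=b, z−8=r, n−9=e, k−10=a, o−11=d.

bread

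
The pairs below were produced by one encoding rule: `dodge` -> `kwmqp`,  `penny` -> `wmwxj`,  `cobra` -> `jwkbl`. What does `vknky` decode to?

The shift increases by 1 at each position, starting from +7: 7, 8, 9, ….
Reversing it on vknky: v−7=o, k−8=c, n−9=e, k−10=a, y−11=n.

ocean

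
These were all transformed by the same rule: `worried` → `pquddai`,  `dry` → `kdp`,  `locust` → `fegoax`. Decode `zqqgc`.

queen

Read the word backwards and shift each letter +12.
Reversing it on zqqgc: shift back: z−12=n, q−12=e, q−12=e, g−12=u, c−12=q → neeuq; then reverse → queen.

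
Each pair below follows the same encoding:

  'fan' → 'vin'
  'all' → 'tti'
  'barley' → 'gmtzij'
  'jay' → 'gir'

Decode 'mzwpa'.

The output letters match the input read backwards, each shifted +8: fan reversed is naf. Read the word backwards and shift each letter +8.
Reversing it on mzwpa: shift back: m−8=e, z−8=r, w−8=o, p−8=h, a−8=s → erohs; then reverse → shore.

shore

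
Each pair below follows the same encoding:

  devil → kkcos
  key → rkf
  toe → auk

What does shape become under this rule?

zogwk

The rule splits by letter class: vowels +6, consonants +7.
On shape: s(cons)+7=z, h(cons)+7=o, a(vowel)+6=g, p(cons)+7=w, e(vowel)+6=k.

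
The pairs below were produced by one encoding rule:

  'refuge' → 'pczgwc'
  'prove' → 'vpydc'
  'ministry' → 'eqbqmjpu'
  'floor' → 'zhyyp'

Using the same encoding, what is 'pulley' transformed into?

r(17)→p(15) and e(4)→c(2) fit y≡23x+14 (mod 26); the inverse of 23 mod 26 is 17. This is an affine cipher: with a=0,…,z=25, each position x becomes (23x+14) mod 26.
For pulley: p(15)→23·15+14≡21=v; u(20)→23·20+14≡6=g; l(11)→23·11+14≡7=h; l(11)→23·11+14≡7=h; e(4)→23·4+14≡2=c; y(24)→23·24+14≡20=u (all mod 26).

vghhcu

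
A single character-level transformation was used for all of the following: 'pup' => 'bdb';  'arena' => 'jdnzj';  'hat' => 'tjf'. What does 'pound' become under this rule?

The rule splits by letter class: vowels +9, consonants +12.
Applying it to pound: p(cons)+12=b, o(vowel)+9=x, u(vowel)+9=d, n(cons)+12=z, d(cons)+12=p.

bxdzp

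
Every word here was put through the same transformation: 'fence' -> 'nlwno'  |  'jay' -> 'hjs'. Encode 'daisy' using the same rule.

hbrjm

The output letters match the input read backwards, each shifted +9: fence reversed is ecnef. Two steps: reverse the string, then apply a Caesar shift of +9.
On daisy: reverse → ysiad; then shift: y+9=h, s+9=b, i+9=r, a+9=j, d+9=m.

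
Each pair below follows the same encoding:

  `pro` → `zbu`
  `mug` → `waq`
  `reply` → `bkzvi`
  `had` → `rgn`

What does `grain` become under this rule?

The rule splits by letter class: vowels +6, consonants +10.
Applying it to grain: g(cons)+10=q, r(cons)+10=b, a(vowel)+6=g, i(vowel)+6=o, n(cons)+10=x.

qbgox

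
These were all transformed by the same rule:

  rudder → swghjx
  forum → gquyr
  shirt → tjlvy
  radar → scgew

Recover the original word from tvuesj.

In rudder: r→s is +1, u→w is +2, d→g is +3, d→h is +4 — the shift increases by 1 each position. Letter i (0-indexed) is shifted by i+1, so successive shifts are 1, 2, 3, ….
Reversing it on tvuesj: t−1=s, v−2=t, u−3=r, e−4=a, s−5=n, j−6=d.

strand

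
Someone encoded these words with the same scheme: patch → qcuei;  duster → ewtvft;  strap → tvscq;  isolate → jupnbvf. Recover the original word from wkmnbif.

village

Shifts by position in patch: pos 0: p→q (+1), pos 1: a→c (+2), pos 2: t→u (+1), pos 3: c→e (+2) — repeating every 2. A repeating key of period 2 is used — shifts +1, +2 over and over.
Reversing it on wkmnbif: w−1=v, k−2=i, m−1=l, n−2=l, b−1=a, i−2=g, f−1=e.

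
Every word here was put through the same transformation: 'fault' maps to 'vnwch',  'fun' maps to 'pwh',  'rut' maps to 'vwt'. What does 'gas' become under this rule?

The output letters match the input read backwards, each shifted +2: fault reversed is tluaf. Two steps: reverse the string, then apply a Caesar shift of +2.
On gas: reverse → sag; then shift: s+2=u, a+2=c, g+2=i.

uci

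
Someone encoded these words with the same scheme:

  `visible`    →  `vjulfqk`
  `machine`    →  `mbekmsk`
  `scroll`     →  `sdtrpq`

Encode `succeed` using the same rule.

The shift increases by 1 at each position, starting from +0: 0, 1, 2, ….
Applying it to succeed: s+0=s, u+1=v, c+2=e, c+3=f, e+4=i, e+5=j, d+6=j.

svefijj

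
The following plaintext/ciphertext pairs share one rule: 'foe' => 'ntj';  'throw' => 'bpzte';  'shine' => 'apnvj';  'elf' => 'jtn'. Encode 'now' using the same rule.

Two shifts are in play — +5 for a/e/i/o/u, +8 for every other letter.
For now: n(cons)+8=v, o(vowel)+5=t, w(cons)+8=e.

vte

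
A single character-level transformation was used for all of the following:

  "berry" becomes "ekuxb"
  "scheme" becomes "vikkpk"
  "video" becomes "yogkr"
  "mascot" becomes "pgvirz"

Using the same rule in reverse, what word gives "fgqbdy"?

Shifts by position in berry: pos 0: b→e (+3), pos 1: e→k (+6), pos 2: r→u (+3), pos 3: r→x (+6) — repeating every 2. The shifts repeat in a cycle of length 2: positions 0,1,… shift by +3, +6, then the pattern repeats.
Reversing it on fgqbdy: f−3=c, g−6=a, q−3=n, b−6=v, d−3=a, y−6=s.

canvas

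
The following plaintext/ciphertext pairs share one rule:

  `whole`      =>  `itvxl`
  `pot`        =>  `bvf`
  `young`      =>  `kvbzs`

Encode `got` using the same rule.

The rule splits by letter class: vowels +7, consonants +12.
On got: g(cons)+12=s, o(vowel)+7=v, t(cons)+12=f.

svf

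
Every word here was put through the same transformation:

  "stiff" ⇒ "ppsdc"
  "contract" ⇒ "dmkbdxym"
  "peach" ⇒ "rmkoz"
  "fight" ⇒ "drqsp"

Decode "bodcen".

duster

The output letters match the input read backwards, each shifted +10: stiff reversed is ffits. Read the word backwards and shift each letter +10.
Reversing it on bodcen: shift back: b−10=r, o−10=e, d−10=t, c−10=s, e−10=u, n−10=d → retsud; then reverse → duster.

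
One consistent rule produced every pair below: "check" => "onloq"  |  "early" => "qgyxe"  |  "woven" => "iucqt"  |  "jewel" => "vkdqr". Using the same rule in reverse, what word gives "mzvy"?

Shifts by position in check: pos 0: c→o (+12), pos 1: h→n (+6), pos 2: e→l (+7), pos 3: c→o (+12), pos 4: k→q (+6) — repeating every 3. The shifts repeat in a cycle of length 3: positions 0,1,… shift by +12, +6, +7, then the pattern repeats.
Reversing it on mzvy: m−12=a, z−6=t, v−7=o, y−12=m.

atom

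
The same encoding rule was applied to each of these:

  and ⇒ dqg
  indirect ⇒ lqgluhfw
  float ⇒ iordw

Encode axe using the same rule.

Compare letters: a→d is +3, n→q is +3, d→g is +3 — a constant shift. Every letter moves 3 places later in the alphabet, wrapping around z→a.
Applying it to axe: a+3=d, x+3=a, e+3=h.

dah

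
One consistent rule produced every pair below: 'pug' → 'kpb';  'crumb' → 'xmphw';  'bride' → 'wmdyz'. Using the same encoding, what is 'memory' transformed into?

hzhjmt

It's a constant shift of +21 (ROT21).
For memory: m+21=h, e+21=z, m+21=h, o+21=j, r+21=m, y+21=t.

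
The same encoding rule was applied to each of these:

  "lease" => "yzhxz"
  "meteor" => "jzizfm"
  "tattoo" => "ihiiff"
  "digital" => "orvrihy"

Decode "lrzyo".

Each letter's alphabet position (a=0..z=25) is mapped through 11·x+7 mod 26 — an affine cipher.
Reversing it on lrzyo: l(11)→19·(11−7)≡24=y; r(17)→19·(17−7)≡8=i; z(25)→19·(25−7)≡4=e; y(24)→19·(24−7)≡11=l; o(14)→19·(14−7)≡3=d (all mod 26).

yield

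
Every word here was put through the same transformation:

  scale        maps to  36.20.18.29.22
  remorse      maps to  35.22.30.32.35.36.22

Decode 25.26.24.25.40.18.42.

s is letter #19 and maps to 36: an offset of 17. Each letter is replaced by its alphabet position (a=1..z=26) + 17.
Decoding 25.26.24.25.40.18.42: 25→(25−17)÷1=8=h, 26→(26−17)÷1=9=i, 24→(24−17)÷1=7=g, 25→(25−17)÷1=8=h, 40→(40−17)÷1=23=w, 18→(18−17)÷1=1=a, 42→(42−17)÷1=25=y.

highway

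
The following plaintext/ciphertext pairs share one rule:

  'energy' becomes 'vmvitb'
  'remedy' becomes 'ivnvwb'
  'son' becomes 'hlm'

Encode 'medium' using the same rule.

Each pair mirrors across the alphabet (e↔v, n↔m, e↔v): positions sum to 25. Each letter is replaced by its mirror in the alphabet: a↔z, b↔y, c↔x, and so on (the Atbash cipher).
On medium: m↔n, e↔v, d↔w, i↔r, u↔f, m↔n.

nvwrfn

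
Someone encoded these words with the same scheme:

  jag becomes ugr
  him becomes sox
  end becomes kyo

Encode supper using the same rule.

The rule splits by letter class: vowels +6, consonants +11.
On supper: s(cons)+11=d, u(vowel)+6=a, p(cons)+11=a, p(cons)+11=a, e(vowel)+6=k, r(cons)+11=c.

daaakc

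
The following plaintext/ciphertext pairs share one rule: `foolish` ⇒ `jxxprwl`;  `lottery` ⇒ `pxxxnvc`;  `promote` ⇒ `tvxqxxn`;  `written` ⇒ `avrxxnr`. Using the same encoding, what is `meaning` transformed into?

The shift depends on letter class: consonant f→j is +4, but vowel o→x is +9. The rule splits by letter class: vowels +9, consonants +4.
For meaning: m(cons)+4=q, e(vowel)+9=n, a(vowel)+9=j, n(cons)+4=r, i(vowel)+9=r, n(cons)+4=r, g(cons)+4=k.

qnjrrrk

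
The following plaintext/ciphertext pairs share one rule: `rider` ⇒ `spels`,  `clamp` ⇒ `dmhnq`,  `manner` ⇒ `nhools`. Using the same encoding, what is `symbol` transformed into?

The shift depends on letter class: consonant r→s is +1, but vowel i→p is +7. Vowels shift forward by 7 and consonants shift forward by 1.
Applying it to symbol: s(cons)+1=t, y(cons)+1=z, m(cons)+1=n, b(cons)+1=c, o(vowel)+7=v, l(cons)+1=m.

tzncvm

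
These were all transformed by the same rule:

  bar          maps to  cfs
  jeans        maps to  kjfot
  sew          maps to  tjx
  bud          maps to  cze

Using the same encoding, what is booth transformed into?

The rule splits by letter class: vowels +5, consonants +1.
For booth: b(cons)+1=c, o(vowel)+5=t, o(vowel)+5=t, t(cons)+1=u, h(cons)+1=i.

cttui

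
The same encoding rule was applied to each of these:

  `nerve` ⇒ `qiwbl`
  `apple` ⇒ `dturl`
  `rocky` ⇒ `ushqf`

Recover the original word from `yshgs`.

vocal

In nerve: n→q is +3, e→i is +4, r→w is +5, v→b is +6 — the shift increases by 1 each position. The shift increases by 1 at each position, starting from +3: 3, 4, 5, ….
Undoing it on yshgs: y−3=v, s−4=o, h−5=c, g−6=a, s−7=l.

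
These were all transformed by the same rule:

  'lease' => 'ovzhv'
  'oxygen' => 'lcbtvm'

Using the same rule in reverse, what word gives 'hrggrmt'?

sitting

Each pair mirrors across the alphabet (l↔o, e↔v, a↔z): positions sum to 25. Letters are reflected about the middle of the alphabet (position → 25−position): Atbash.
Undoing it on hrggrmt: h↔s, r↔i, g↔t, g↔t, r↔i, m↔n, t↔g.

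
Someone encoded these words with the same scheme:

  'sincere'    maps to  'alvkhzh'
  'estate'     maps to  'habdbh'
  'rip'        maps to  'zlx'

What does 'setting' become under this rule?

ahbblvo

The shift depends on letter class: consonant s→a is +8, but vowel i→l is +3. Vowels shift forward by 3 and consonants shift forward by 8.
For setting: s(cons)+8=a, e(vowel)+3=h, t(cons)+8=b, t(cons)+8=b, i(vowel)+3=l, n(cons)+8=v, g(cons)+8=o.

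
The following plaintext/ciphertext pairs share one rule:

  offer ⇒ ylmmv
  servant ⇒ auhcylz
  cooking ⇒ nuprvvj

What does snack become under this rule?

The output letters match the input read backwards, each shifted +7: offer reversed is reffo. The word is reversed, then every letter is shifted forward by 7.
For snack: reverse → kcans; then shift: k+7=r, c+7=j, a+7=h, n+7=u, s+7=z.

rjhuz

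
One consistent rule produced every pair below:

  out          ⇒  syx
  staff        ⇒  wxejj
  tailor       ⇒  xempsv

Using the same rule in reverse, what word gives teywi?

pause

It's a constant shift of +4 (ROT4).
Undoing it on teywi: t−4=p, e−4=a, y−4=u, w−4=s, i−4=e.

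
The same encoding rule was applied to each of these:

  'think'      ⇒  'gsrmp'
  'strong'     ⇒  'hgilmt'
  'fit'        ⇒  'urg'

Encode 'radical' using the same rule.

izwrxzo

Each pair mirrors across the alphabet (t↔g, h↔s, i↔r): positions sum to 25. Letters are reflected about the middle of the alphabet (position → 25−position): Atbash.
On radical: r↔i, a↔z, d↔w, i↔r, c↔x, a↔z, l↔o.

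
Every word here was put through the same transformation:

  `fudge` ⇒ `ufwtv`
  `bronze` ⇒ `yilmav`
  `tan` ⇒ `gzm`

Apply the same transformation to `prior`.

Each pair mirrors across the alphabet (f↔u, u↔f, d↔w): positions sum to 25. This is the alphabet-reversal cipher (Atbash): a becomes z, b becomes y, etc.
Applying it to prior: p↔k, r↔i, i↔r, o↔l, r↔i.

kirli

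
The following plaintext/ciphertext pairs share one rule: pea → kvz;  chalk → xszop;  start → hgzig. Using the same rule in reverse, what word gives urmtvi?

Each letter is replaced by its mirror in the alphabet: a↔z, b↔y, c↔x, and so on (the Atbash cipher).
Undoing it on urmtvi: u↔f, r↔i, m↔n, t↔g, v↔e, i↔r.

finger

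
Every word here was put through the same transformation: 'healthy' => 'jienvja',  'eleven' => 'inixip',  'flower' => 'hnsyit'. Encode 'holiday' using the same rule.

Vowels shift forward by 4 and consonants shift forward by 2.
Applying it to holiday: h(cons)+2=j, o(vowel)+4=s, l(cons)+2=n, i(vowel)+4=m, d(cons)+2=f, a(vowel)+4=e, y(cons)+2=a.

jsnmfea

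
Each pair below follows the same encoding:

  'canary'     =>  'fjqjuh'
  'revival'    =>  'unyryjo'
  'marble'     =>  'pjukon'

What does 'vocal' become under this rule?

Shifts by position in canary: pos 0: c→f (+3), pos 1: a→j (+9), pos 2: n→q (+3), pos 3: a→j (+9) — repeating every 2. The shifts repeat in a cycle of length 2: positions 0,1,… shift by +3, +9, then the pattern repeats.
On vocal: v+3=y, o+9=x, c+3=f, a+9=j, l+3=o.

yxfjo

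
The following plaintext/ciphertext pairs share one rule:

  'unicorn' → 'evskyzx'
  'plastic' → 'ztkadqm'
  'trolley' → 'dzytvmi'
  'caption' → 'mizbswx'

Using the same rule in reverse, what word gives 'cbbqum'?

strike

It's a Vigenère-style cipher with numeric key [10,8]: position i shifts by key[i mod 2].
Reversing it on cbbqum: c−10=s, b−8=t, b−10=r, q−8=i, u−10=k, m−8=e.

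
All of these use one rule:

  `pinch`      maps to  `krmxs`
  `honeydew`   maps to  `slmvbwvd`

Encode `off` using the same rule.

Each pair mirrors across the alphabet (p↔k, i↔r, n↔m): positions sum to 25. Each letter is replaced by its mirror in the alphabet: a↔z, b↔y, c↔x, and so on (the Atbash cipher).
For off: o↔l, f↔u, f↔u.

luu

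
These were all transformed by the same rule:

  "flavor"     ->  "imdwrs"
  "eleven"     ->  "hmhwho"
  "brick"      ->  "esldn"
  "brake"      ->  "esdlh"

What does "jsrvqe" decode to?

ground

Shifts by position in flavor: pos 0: f→i (+3), pos 1: l→m (+1), pos 2: a→d (+3), pos 3: v→w (+1) — repeating every 2. A repeating key of period 2 is used — shifts +3, +1 over and over.
Decoding jsrvqe: j−3=g, s−1=r, r−3=o, v−1=u, q−3=n, e−1=d.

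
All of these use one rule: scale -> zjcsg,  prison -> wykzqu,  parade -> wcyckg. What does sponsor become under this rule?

Two shifts are in play — +2 for a/e/i/o/u, +7 for every other letter.
Applying it to sponsor: s(cons)+7=z, p(cons)+7=w, o(vowel)+2=q, n(cons)+7=u, s(cons)+7=z, o(vowel)+2=q, r(cons)+7=y.

zwquzqy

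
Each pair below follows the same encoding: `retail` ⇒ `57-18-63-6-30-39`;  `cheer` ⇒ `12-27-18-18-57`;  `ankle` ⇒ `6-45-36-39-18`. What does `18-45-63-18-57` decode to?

enter

r(#18)→57 and e(#5)→18: differences scale by 3, so n = 3·pos + 3. With a=1..z=26, the number is 3·pos + 3.
Reversing it on 18-45-63-18-57: 18→(18−3)÷3=5=e, 45→(45−3)÷3=14=n, 63→(63−3)÷3=20=t, 18→(18−3)÷3=5=e, 57→(57−3)÷3=18=r.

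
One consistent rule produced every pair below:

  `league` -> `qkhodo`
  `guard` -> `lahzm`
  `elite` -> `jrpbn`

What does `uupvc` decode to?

In league: l→q is +5, e→k is +6, a→h is +7, g→o is +8 — the shift increases by 1 each position. Letter i (0-indexed) is shifted by i+5, so successive shifts are 5, 6, 7, ….
Reversing it on uupvc: u−5=p, u−6=o, p−7=i, v−8=n, c−9=t.

point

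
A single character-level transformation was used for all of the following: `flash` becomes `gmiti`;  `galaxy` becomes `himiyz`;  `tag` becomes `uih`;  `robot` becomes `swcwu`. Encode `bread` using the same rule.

csmie

The rule splits by letter class: vowels +8, consonants +1.
On bread: b(cons)+1=c, r(cons)+1=s, e(vowel)+8=m, a(vowel)+8=i, d(cons)+1=e.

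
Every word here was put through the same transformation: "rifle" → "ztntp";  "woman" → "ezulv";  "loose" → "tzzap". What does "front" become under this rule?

nzzvb

The shift depends on letter class: consonant r→z is +8, but vowel i→t is +11. Two shifts are in play — +11 for a/e/i/o/u, +8 for every other letter.
On front: f(cons)+8=n, r(cons)+8=z, o(vowel)+11=z, n(cons)+8=v, t(cons)+8=b.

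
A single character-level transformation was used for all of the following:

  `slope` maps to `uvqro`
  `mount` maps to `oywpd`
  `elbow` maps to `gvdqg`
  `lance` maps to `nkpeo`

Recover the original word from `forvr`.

Shifts by position in slope: pos 0: s→u (+2), pos 1: l→v (+10), pos 2: o→q (+2), pos 3: p→r (+2), pos 4: e→o (+10) — repeating every 3. A repeating key of period 3 is used — shifts +2, +10, +2 over and over.
Decoding forvr: f−2=d, o−10=e, r−2=p, v−2=t, r−10=h.

depth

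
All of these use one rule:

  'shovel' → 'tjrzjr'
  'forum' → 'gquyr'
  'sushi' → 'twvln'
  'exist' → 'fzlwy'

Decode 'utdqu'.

In shovel: s→t is +1, h→j is +2, o→r is +3, v→z is +4 — the shift increases by 1 each position. The shift increases by 1 at each position, starting from +1: 1, 2, 3, ….
Decoding utdqu: u−1=t, t−2=r, d−3=a, q−4=m, u−5=p.

tramp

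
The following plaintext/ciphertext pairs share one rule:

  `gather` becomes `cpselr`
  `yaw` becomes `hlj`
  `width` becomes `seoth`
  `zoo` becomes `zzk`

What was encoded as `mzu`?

job

The output letters match the input read backwards, each shifted +11: gather reversed is rehtag. Two steps: reverse the string, then apply a Caesar shift of +11.
Reversing it on mzu: shift back: m−11=b, z−11=o, u−11=j → boj; then reverse → job.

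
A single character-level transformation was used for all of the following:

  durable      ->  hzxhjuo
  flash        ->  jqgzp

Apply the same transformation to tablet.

xfhsmc

The shift increases by 1 at each position, starting from +4: 4, 5, 6, ….
Applying it to tablet: t+4=x, a+5=f, b+6=h, l+7=s, e+8=m, t+9=c.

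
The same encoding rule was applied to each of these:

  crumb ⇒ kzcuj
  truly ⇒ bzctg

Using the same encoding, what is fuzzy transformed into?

Compare letters: c→k is +8, r→z is +8, u→c is +8 — a constant shift. Every letter moves 8 places later in the alphabet, wrapping around z→a.
For fuzzy: f+8=n, u+8=c, z+8=h, z+8=h, y+8=g.

nchhg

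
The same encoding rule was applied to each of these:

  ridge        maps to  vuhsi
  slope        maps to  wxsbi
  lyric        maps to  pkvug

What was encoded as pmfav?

labor

Shifts by position in ridge: pos 0: r→v (+4), pos 1: i→u (+12), pos 2: d→h (+4), pos 3: g→s (+12) — repeating every 2. The shifts repeat in a cycle of length 2: positions 0,1,… shift by +4, +12, then the pattern repeats.
Undoing it on pmfav: p−4=l, m−12=a, f−4=b, a−12=o, v−4=r.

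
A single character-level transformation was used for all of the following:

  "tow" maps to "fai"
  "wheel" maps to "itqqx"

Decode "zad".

Compare letters: t→f is +12, o→a is +12, w→i is +12 — a constant shift. Each letter is shifted forward by 12 in the alphabet (a Caesar shift of +12).
Undoing it on zad: z−12=n, a−12=o, d−12=r.

nor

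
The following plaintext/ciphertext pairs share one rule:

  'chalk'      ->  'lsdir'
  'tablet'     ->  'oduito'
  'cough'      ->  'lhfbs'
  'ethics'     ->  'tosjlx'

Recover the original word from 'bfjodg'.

guitar

c(2)→l(11) and h(7)→s(18) fit y≡17x+3 (mod 26); the inverse of 17 mod 26 is 23. This is an affine cipher: with a=0,…,z=25, each position x becomes (17x+3) mod 26.
Reversing it on bfjodg: b(1)→23·(1−3)≡6=g; f(5)→23·(5−3)≡20=u; j(9)→23·(9−3)≡8=i; o(14)→23·(14−3)≡19=t; d(3)→23·(3−3)≡0=a; g(6)→23·(6−3)≡17=r (all mod 26).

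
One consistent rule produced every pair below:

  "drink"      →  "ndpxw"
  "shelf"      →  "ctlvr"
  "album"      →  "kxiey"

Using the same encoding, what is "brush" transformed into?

ldbct

Shifts by position in drink: pos 0: d→n (+10), pos 1: r→d (+12), pos 2: i→p (+7), pos 3: n→x (+10), pos 4: k→w (+12) — repeating every 3. The shifts repeat in a cycle of length 3: positions 0,1,… shift by +10, +12, +7, then the pattern repeats.
For brush: b+10=l, r+12=d, u+7=b, s+10=c, h+12=t.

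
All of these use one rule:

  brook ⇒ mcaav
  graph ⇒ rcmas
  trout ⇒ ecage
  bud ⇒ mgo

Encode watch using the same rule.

hmens

Vowels shift forward by 12 and consonants shift forward by 11.
For watch: w(cons)+11=h, a(vowel)+12=m, t(cons)+11=e, c(cons)+11=n, h(cons)+11=s.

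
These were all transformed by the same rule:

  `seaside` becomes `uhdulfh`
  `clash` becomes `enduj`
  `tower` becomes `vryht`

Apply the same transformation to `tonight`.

Two shifts are in play — +3 for a/e/i/o/u, +2 for every other letter.
For tonight: t(cons)+2=v, o(vowel)+3=r, n(cons)+2=p, i(vowel)+3=l, g(cons)+2=i, h(cons)+2=j, t(cons)+2=v.

vrplijv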